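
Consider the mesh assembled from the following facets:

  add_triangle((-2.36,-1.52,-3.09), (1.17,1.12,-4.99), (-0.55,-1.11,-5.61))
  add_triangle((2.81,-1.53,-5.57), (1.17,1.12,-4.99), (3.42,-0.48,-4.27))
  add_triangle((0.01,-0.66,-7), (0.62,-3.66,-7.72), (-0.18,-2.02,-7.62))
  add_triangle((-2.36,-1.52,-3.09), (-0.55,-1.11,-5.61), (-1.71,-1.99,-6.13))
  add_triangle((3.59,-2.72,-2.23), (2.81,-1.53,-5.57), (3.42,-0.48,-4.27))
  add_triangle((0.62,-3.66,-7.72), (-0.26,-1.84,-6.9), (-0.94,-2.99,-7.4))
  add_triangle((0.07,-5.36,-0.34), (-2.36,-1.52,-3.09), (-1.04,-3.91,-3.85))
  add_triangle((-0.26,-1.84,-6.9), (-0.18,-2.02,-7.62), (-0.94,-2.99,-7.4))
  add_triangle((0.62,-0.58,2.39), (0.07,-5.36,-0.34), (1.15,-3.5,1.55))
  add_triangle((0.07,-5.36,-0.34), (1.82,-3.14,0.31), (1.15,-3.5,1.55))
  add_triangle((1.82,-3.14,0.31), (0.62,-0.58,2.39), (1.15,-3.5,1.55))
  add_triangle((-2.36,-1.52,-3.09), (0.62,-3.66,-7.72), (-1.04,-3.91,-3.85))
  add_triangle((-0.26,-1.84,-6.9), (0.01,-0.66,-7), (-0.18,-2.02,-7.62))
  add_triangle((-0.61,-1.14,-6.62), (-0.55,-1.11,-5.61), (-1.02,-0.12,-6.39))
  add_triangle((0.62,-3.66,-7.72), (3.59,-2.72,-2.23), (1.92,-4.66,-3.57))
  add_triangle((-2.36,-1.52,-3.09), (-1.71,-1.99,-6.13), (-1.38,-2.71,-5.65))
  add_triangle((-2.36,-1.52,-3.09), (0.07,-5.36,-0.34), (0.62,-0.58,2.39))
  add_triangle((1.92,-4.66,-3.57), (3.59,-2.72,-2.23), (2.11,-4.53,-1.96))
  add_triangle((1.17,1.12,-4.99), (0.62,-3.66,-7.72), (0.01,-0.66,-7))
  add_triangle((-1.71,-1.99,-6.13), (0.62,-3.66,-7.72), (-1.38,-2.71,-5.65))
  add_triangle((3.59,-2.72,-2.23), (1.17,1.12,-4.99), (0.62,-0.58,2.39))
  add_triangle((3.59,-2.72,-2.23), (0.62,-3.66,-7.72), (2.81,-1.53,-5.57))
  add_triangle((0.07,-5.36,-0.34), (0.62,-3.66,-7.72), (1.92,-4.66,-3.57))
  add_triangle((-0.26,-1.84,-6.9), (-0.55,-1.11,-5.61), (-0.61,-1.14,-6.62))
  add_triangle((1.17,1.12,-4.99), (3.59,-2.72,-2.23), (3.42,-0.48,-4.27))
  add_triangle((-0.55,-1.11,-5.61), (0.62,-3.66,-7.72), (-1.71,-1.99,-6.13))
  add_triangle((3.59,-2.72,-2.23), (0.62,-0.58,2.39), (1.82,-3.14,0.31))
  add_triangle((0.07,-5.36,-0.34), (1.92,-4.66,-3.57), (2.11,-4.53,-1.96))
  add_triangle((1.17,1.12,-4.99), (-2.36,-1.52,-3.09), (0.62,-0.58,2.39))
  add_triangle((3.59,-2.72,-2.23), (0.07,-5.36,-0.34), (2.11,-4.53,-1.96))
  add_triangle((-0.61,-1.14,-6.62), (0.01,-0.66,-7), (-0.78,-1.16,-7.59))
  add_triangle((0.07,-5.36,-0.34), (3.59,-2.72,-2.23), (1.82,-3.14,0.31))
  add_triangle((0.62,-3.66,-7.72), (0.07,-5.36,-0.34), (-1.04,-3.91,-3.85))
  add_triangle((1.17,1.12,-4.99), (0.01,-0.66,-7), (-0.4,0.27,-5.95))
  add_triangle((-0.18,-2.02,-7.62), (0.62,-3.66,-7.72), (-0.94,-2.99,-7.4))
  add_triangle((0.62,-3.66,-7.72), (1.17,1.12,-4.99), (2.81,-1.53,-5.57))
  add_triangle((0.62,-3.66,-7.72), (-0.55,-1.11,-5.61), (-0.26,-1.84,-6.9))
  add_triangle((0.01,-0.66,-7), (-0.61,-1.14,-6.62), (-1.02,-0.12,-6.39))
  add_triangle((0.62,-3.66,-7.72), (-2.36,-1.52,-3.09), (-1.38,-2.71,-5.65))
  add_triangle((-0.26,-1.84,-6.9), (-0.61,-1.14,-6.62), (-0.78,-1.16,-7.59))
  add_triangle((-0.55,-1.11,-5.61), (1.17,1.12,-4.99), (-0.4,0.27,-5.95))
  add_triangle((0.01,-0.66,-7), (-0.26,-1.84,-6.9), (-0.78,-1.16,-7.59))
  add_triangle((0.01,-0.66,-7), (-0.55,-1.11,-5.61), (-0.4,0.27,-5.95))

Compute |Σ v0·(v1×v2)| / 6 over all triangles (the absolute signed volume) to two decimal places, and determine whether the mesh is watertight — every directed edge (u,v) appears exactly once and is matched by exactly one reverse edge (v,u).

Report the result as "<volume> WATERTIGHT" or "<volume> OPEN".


110.63 OPEN

Per-triangle v0·(v1×v2)/6:
  t1: +2.6435
  t2: +3.7936
  t3: +1.5777
  t4: +0.5525
  t5: +4.0621
  t6: -2.2825
  t7: +4.7400
  t8: +0.1161
  t9: +1.4246
  t10: +2.3138
  t11: +1.2516
  t12: +6.9005
  t13: +0.1449
  t14: +0.1042
  t15: +9.5291
  t16: +1.4440
  t17: +3.5216
  t18: +2.9244
  t19: +5.1079
  t20: +2.2506
  t21: +3.0504
  t22: +9.9293
  t23: +10.7623
  t24: +0.0835
  t25: -2.8095
  t26: +3.2117
  t27: +2.8291
  t28: +3.2210
  t29: -2.2848
  t30: +1.5418
  t31: -0.1548
  t32: +4.8866
  t33: +9.1395
  t34: +1.8854
  t35: +2.6158
  t36: +9.4972
  t37: +0.2192
  t38: +0.9680
  t39: +0.0246
  t40: +0.0030
  t41: -1.8840
  t42: +0.9575
  t43: +0.8179
Σ = +110.6309 → |volume| = 110.63

Directed edges: 129 total; 3 unmatched, e.g. (-0.55,-1.11,-5.61)→(-1.02,-0.12,-6.39) → open.


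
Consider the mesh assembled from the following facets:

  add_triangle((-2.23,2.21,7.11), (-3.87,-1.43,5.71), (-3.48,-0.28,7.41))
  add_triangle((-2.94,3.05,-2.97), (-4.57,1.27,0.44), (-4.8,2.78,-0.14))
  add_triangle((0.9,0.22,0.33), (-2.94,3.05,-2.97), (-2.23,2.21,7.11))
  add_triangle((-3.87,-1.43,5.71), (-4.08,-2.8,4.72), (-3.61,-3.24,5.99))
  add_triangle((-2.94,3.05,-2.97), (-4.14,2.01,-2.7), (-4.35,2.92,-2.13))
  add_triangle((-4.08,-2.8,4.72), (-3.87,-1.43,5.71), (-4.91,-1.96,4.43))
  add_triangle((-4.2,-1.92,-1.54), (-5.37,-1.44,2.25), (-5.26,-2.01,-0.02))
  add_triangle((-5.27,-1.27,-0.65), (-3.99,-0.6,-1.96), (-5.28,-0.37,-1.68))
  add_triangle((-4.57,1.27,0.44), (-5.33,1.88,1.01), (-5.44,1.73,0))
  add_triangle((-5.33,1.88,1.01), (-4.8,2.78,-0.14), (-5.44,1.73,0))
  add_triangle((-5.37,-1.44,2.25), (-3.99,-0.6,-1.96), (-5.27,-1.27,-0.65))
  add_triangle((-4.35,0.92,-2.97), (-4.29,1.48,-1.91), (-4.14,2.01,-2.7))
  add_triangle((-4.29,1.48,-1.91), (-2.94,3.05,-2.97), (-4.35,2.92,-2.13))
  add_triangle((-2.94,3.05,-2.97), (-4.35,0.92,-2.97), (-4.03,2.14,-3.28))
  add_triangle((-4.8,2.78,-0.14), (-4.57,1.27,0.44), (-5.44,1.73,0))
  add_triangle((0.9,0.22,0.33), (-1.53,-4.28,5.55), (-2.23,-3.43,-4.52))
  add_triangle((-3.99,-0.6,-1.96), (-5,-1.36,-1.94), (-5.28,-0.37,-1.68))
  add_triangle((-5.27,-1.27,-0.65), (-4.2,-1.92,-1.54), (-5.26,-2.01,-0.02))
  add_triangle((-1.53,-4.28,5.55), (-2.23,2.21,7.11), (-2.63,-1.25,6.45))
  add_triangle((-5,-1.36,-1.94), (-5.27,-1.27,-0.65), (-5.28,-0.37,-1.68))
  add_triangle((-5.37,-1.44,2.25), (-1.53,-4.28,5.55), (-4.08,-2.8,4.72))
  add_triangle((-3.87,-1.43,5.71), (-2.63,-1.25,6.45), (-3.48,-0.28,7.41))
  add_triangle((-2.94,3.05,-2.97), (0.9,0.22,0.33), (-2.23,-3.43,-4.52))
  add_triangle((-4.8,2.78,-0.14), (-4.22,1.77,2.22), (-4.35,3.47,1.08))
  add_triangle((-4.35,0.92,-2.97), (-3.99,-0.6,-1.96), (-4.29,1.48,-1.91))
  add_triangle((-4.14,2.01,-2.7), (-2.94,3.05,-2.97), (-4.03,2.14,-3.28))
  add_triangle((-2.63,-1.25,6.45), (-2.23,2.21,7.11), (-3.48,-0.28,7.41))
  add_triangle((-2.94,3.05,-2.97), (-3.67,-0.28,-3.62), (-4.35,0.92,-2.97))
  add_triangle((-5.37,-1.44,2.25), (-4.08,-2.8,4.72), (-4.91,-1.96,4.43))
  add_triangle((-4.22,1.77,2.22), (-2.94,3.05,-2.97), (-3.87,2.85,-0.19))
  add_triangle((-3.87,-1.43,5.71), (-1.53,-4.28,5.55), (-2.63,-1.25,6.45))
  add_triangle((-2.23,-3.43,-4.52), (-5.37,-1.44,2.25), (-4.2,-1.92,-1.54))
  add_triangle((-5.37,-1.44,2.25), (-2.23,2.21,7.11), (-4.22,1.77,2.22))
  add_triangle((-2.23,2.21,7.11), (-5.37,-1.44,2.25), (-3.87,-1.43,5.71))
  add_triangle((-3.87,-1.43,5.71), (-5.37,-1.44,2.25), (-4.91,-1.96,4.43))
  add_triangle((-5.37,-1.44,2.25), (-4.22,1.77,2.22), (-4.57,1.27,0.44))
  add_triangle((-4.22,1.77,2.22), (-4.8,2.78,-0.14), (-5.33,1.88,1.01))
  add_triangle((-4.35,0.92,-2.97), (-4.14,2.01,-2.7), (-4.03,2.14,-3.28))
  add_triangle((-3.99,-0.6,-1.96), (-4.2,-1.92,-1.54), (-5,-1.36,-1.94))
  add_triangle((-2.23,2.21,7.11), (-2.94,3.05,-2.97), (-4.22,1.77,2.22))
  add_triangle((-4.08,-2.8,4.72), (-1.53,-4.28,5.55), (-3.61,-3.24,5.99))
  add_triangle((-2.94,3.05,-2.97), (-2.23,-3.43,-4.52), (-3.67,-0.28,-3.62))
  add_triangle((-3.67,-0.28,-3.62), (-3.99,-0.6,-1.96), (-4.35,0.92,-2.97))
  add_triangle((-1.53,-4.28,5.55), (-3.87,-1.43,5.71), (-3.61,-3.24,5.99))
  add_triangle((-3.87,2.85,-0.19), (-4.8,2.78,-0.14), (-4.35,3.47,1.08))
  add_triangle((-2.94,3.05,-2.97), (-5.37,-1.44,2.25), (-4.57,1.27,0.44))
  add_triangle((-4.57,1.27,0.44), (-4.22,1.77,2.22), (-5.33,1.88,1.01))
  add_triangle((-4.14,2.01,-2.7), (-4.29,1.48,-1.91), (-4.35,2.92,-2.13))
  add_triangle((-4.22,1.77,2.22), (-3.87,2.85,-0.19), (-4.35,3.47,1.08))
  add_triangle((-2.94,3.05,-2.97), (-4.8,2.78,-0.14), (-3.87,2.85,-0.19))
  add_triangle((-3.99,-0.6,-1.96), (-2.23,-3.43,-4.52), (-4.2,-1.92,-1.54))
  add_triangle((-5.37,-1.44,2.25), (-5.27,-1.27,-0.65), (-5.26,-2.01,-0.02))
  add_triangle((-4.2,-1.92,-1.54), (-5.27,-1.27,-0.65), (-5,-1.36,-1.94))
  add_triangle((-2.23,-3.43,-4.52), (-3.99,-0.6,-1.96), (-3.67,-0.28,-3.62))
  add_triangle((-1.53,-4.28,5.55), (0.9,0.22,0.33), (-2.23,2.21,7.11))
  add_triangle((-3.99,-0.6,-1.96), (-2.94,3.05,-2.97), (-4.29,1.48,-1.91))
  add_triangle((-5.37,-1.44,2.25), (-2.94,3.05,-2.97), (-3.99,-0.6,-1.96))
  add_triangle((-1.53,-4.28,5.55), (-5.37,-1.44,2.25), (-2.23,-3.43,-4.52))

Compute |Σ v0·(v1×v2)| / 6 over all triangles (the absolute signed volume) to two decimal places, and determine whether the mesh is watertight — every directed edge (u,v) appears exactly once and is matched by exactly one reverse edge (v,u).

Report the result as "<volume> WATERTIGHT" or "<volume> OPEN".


Per-triangle v0·(v1×v2)/6:
  t1: +1.9746
  t2: +2.5589
  t3: +5.2634
  t4: +2.1512
  t5: +1.3784
  t6: +2.2240
  t7: -0.1906
  t8: -0.8368
  t9: +0.2417
  t10: +1.1714
  t11: +0.7367
  t12: +0.7855
  t13: -1.4043
  t14: -0.0316
  t15: -0.4768
  t16: +4.8136
  t17: +0.5150
  t18: +1.1678
  t19: +5.1322
  t20: +1.1890
  t21: +2.9316
  t22: +2.0754
  t23: +2.9117
  t24: +2.4327
  t25: +1.3840
  t26: +0.5965
  t27: +2.6002
  t28: +2.6988
  t29: +1.8892
  t30: -1.0528
  t31: +5.5657
  t32: +4.4890
  t33: +14.9023
  t34: +12.4430
  t35: +1.5212
  t36: +4.8392
  t37: +1.6339
  t38: +0.5529
  t39: +0.2307
  t40: +11.6358
  t41: +2.0236
  t42: +4.7869
  t43: +1.7516
  t44: +2.4579
  t45: +0.6463
  t46: +4.3181
  t47: +0.3249
  t48: +0.7891
  t49: -1.5334
  t50: +1.3212
  t51: +4.0108
  t52: +1.8185
  t53: +0.9160
  t54: +4.3589
  t55: +7.1703
  t56: -2.6146
  t57: +10.7092
  t58: +31.3331
Σ = +179.2326 → |volume| = 179.23

Directed edges: 174 total, each appears once with its reverse present → watertight.

179.23 WATERTIGHT


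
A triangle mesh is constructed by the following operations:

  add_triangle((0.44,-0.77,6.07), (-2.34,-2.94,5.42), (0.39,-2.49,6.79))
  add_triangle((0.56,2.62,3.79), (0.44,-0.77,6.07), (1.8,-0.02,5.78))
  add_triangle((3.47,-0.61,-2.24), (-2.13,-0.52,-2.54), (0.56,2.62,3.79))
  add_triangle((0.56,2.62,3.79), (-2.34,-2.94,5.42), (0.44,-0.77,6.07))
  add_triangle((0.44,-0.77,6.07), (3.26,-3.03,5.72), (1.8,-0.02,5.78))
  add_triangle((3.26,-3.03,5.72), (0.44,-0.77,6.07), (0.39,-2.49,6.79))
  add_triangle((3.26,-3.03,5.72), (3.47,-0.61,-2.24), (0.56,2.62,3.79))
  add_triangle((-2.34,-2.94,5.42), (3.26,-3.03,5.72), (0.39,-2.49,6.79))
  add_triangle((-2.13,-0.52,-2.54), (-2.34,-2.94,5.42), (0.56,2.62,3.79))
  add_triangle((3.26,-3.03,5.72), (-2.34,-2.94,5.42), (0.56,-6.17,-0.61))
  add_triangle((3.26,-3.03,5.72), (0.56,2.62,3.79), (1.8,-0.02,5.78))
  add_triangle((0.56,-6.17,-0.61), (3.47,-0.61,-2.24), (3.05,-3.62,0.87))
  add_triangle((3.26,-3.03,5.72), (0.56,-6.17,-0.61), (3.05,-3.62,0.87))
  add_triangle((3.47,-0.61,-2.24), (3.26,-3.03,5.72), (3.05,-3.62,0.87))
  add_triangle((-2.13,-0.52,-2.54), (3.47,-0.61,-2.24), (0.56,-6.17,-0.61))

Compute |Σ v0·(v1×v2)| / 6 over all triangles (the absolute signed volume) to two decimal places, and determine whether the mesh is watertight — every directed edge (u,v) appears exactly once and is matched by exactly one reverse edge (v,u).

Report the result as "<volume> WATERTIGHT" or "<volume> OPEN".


Per-triangle v0·(v1×v2)/6:
  t1: +4.2700
  t2: +4.1264
  t3: +4.0075
  t4: +7.9229
  t5: +5.2726
  t6: +4.9265
  t7: +18.2003
  t8: +5.9571
  t9: +9.8635
  t10: +33.6659
  t11: +1.9521
  t12: +10.4116
  t13: +13.0769
  t14: +9.9209
  t15: +13.6185
Σ = +147.1925 → |volume| = 147.19

Directed edges: 45 total; 3 unmatched, e.g. (-2.13,-0.52,-2.54)→(-2.34,-2.94,5.42) → open.

147.19 OPEN


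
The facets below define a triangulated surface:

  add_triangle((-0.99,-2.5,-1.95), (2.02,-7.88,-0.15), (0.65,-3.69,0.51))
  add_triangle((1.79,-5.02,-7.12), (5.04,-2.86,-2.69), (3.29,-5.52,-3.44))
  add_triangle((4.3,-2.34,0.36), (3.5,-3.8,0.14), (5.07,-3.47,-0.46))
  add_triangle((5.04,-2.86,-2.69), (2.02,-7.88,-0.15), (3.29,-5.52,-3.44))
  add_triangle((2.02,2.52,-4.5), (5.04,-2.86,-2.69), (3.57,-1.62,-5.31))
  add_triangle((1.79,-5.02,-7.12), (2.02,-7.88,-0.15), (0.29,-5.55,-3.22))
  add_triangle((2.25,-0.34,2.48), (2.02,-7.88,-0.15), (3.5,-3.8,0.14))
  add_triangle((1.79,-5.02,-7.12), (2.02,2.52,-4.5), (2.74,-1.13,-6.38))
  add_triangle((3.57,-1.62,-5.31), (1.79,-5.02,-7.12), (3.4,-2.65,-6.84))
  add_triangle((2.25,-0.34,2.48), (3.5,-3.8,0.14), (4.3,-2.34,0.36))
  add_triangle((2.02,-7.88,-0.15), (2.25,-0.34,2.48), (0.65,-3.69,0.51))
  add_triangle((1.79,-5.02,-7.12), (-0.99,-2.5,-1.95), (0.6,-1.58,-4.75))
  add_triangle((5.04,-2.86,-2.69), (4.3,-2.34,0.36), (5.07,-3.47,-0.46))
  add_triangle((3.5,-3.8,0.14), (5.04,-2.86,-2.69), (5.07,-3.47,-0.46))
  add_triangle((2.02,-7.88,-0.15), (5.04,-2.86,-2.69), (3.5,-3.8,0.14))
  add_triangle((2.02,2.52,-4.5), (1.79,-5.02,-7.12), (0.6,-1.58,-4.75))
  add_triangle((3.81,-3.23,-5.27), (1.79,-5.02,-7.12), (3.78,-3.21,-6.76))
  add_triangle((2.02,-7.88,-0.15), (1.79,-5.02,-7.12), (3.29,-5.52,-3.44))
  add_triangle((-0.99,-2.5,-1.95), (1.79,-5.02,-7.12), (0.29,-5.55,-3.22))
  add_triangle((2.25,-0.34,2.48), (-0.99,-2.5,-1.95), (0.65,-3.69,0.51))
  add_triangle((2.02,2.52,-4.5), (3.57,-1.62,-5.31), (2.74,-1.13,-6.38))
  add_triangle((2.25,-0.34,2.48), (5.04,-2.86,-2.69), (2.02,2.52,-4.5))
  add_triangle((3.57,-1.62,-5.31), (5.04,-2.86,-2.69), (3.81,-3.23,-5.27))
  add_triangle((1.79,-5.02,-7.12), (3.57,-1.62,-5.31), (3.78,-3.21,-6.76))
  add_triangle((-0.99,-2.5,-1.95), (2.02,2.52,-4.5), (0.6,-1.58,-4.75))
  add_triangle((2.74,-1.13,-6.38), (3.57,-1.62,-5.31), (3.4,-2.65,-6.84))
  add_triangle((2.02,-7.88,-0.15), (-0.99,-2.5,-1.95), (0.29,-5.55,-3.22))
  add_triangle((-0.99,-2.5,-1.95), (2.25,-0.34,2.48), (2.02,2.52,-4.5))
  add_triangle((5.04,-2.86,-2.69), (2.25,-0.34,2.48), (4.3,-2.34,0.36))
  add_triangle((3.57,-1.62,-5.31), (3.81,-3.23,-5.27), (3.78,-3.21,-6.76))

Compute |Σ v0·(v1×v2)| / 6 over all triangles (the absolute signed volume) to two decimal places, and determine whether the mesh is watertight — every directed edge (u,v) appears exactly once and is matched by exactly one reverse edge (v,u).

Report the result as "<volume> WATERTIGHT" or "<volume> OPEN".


Per-triangle v0·(v1×v2)/6:
  t1: +1.9821
  t2: +13.2522
  t3: +1.1234
  t4: +12.3735
  t5: +9.3185
  t6: +12.5078
  t7: +7.6453
  t8: +4.1223
  t9: +1.5271
  t10: +3.0158
  t11: +2.6145
  t12: +3.9007
  t13: +1.5113
  t14: +2.4220
  t15: +9.9441
  t16: +5.8794
  t17: +3.3902
  t18: +15.0937
  t19: +5.0673
  t20: -0.9516
  t21: +4.6114
  t22: +14.0286
  t23: +4.1576
  t24: +1.1161
  t25: +1.8040
  t26: +1.6384
  t27: +3.8404
  t28: -7.5933
  t29: +1.7798
  t30: +1.3691
Σ = +142.4918 → |volume| = 142.49

Directed edges: 90 total; 6 unmatched, e.g. (1.79,-5.02,-7.12)→(5.04,-2.86,-2.69) → open.

142.49 OPEN


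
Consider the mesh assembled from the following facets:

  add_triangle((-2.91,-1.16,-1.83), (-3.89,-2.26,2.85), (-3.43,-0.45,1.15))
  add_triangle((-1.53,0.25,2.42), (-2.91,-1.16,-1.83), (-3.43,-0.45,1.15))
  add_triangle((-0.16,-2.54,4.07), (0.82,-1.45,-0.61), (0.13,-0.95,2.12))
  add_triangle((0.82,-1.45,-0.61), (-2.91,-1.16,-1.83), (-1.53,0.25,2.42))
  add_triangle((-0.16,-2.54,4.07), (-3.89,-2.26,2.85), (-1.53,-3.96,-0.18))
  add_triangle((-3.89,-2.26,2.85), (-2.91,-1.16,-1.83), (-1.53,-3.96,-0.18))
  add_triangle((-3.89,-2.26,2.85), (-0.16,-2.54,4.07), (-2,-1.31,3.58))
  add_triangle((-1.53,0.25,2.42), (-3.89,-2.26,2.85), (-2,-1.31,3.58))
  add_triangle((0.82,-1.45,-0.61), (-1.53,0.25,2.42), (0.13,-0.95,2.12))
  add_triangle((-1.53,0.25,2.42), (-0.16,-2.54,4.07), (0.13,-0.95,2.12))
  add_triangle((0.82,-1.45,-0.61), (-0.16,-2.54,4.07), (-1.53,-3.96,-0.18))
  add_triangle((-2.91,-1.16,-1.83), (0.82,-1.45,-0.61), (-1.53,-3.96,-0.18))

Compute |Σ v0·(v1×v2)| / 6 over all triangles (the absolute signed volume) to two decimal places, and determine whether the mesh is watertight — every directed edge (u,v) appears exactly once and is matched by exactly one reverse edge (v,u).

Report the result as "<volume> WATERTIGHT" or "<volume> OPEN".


30.93 OPEN

Per-triangle v0·(v1×v2)/6:
  t1: +3.4940
  t2: -0.1255
  t3: +0.4664
  t4: -2.4452
  t5: +9.9343
  t6: +8.3363
  t7: +2.9756
  t8: +1.6861
  t9: -0.6177
  t10: +0.6178
  t11: +4.1077
  t12: +2.5030
Σ = +30.9328 → |volume| = 30.93

Directed edges: 36 total; 6 unmatched, e.g. (-3.89,-2.26,2.85)→(-3.43,-0.45,1.15) → open.


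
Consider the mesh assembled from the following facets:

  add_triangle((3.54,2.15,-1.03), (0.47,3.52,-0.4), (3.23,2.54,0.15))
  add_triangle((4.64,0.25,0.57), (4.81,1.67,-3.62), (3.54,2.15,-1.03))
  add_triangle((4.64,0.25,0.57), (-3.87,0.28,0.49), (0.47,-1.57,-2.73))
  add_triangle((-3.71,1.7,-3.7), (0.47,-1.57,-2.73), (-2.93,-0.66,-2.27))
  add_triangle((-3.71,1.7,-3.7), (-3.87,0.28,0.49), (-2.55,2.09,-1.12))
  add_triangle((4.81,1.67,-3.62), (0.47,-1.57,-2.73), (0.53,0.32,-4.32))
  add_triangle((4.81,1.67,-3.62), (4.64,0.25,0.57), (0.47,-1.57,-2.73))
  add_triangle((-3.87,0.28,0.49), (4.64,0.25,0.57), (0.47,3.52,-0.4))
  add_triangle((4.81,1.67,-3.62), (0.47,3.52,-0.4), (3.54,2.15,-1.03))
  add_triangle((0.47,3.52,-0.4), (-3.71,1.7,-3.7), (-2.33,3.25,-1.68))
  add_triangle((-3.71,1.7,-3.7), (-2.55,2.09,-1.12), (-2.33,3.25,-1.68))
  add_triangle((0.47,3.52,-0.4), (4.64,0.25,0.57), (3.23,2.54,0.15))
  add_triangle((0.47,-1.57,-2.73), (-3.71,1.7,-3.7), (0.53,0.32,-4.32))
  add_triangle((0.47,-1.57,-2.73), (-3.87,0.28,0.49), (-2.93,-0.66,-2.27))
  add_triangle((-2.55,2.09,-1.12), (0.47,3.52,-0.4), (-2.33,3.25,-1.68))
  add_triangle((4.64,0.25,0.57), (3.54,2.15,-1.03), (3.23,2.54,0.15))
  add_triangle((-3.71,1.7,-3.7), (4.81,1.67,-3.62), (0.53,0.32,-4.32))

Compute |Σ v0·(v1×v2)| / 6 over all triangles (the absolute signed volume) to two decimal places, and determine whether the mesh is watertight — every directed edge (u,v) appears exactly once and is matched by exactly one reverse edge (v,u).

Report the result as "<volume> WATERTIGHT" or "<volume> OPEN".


58.61 OPEN

Per-triangle v0·(v1×v2)/6:
  t1: +2.1696
  t2: +4.7819
  t3: +0.1379
  t4: +4.5071
  t5: +3.7925
  t6: +5.7072
  t7: +8.2366
  t8: +2.7820
  t9: +4.4319
  t10: +2.6591
  t11: +1.5536
  t12: -0.1706
  t13: +5.1745
  t14: +1.1145
  t15: +0.7444
  t16: +2.3063
  t17: +8.6851
Σ = +58.6136 → |volume| = 58.61

Directed edges: 51 total; 9 unmatched, e.g. (-2.93,-0.66,-2.27)→(-3.71,1.7,-3.7) → open.


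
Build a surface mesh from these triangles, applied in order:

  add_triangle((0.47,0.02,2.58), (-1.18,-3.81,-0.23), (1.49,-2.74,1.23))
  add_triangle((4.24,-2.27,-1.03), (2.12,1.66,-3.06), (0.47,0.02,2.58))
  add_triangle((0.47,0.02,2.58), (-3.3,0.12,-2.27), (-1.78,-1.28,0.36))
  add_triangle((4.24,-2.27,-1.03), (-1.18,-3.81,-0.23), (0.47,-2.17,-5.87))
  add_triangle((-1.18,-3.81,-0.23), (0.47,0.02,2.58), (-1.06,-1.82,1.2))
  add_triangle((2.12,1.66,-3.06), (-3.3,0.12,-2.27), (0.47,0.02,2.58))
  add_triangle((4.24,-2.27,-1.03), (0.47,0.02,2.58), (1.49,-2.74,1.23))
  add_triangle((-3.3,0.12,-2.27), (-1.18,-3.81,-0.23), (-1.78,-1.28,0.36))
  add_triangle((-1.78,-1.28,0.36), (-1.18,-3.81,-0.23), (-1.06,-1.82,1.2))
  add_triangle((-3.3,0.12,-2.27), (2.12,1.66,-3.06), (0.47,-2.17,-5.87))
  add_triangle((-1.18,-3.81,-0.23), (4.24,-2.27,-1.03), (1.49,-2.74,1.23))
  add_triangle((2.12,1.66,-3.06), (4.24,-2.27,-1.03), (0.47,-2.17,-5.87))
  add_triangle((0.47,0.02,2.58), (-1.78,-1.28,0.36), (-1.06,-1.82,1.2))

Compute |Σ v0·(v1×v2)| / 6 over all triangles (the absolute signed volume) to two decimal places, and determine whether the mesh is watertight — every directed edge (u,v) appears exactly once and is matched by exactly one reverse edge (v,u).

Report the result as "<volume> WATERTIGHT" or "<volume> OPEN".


Per-triangle v0·(v1×v2)/6:
  t1: +3.4186
  t2: +5.8099
  t3: +1.7014
  t4: +17.3662
  t5: +1.1985
  t6: +2.2482
  t7: +4.0035
  t8: +2.9273
  t9: +1.0130
  t10: +11.2672
  t11: +5.7060
  t12: +14.8187
  t13: +0.7465
Σ = +72.2249 → |volume| = 72.22

Directed edges: 39 total; 3 unmatched, e.g. (-1.18,-3.81,-0.23)→(0.47,-2.17,-5.87) → open.

72.22 OPEN


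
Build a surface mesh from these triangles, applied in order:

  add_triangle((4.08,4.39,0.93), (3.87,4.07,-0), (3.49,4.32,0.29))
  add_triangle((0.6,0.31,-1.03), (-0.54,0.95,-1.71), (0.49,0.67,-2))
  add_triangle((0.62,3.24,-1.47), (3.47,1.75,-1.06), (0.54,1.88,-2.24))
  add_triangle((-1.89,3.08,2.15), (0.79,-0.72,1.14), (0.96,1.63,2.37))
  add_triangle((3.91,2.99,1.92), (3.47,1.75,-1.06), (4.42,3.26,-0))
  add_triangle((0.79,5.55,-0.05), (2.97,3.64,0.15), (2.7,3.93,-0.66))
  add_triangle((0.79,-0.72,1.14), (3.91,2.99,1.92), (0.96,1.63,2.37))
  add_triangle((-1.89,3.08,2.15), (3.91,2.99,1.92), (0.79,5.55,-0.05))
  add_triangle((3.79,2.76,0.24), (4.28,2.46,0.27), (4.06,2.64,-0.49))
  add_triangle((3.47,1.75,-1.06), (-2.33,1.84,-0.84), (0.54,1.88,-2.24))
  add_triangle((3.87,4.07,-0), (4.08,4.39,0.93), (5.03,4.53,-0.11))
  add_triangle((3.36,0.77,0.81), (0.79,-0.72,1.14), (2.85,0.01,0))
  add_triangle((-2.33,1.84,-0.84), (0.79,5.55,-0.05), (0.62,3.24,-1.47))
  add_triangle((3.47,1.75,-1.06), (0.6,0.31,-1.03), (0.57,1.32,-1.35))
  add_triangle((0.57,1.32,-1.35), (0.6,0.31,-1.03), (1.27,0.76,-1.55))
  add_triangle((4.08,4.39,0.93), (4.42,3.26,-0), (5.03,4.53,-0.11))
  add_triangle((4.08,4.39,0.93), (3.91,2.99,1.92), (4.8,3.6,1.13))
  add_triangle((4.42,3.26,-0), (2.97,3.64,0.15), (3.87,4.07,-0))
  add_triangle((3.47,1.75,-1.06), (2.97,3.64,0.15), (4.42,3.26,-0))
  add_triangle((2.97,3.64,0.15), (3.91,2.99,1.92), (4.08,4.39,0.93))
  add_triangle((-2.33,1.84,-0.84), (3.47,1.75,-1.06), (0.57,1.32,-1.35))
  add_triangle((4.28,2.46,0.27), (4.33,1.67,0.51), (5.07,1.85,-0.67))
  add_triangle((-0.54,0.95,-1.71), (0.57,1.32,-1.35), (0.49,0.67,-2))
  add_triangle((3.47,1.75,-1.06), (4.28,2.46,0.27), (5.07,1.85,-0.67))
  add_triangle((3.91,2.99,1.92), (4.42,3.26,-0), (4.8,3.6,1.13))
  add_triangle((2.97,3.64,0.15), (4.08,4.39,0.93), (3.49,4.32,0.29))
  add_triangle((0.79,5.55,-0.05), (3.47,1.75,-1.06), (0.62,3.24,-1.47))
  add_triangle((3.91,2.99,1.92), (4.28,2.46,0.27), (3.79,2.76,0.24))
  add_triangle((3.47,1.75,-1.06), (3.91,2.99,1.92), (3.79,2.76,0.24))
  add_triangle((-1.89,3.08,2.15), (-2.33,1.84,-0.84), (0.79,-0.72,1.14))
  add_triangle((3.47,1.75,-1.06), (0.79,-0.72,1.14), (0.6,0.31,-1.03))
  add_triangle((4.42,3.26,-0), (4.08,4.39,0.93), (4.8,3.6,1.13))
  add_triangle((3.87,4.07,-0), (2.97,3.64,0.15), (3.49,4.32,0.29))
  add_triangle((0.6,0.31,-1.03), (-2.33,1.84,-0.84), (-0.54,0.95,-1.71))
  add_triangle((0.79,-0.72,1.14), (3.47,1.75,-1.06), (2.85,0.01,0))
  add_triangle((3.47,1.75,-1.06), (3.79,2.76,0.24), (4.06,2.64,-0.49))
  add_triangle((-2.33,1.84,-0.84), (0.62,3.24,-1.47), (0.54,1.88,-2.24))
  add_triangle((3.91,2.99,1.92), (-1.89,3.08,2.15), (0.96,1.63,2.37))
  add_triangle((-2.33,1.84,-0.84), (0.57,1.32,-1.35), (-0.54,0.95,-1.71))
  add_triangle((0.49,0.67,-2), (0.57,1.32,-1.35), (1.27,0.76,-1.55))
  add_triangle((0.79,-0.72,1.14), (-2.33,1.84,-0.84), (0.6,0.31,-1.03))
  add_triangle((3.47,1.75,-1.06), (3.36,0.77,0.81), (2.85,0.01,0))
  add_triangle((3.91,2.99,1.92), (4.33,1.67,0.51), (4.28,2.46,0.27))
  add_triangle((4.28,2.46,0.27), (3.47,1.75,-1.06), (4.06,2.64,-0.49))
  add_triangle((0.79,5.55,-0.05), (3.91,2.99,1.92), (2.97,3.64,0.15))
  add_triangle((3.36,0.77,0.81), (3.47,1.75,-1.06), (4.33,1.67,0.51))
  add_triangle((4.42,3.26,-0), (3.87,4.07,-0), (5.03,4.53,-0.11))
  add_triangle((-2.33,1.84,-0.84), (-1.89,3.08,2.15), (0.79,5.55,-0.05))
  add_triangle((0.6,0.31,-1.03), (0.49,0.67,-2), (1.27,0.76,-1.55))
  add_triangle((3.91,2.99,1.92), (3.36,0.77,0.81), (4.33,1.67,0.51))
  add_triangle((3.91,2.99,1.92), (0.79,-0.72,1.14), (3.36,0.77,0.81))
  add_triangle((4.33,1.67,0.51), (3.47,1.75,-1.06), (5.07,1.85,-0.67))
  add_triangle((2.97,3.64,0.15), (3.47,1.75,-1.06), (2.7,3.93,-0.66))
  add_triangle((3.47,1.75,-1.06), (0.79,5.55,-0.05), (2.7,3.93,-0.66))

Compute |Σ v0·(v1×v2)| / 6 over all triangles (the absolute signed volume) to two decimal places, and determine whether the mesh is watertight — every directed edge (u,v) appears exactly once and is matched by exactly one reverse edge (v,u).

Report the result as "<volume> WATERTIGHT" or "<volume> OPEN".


58.51 WATERTIGHT

Per-triangle v0·(v1×v2)/6:
  t1: +0.3711
  t2: -0.0325
  t3: +2.3223
  t4: +1.4326
  t5: +1.0618
  t6: +1.7785
  t7: +2.0773
  t8: +11.2123
  t9: +0.3098
  t10: -2.1755
  t11: +0.4488
  t12: +0.6887
  t13: +3.5753
  t14: +0.5006
  t15: -0.0685
  t16: +0.6737
  t17: +1.0649
  t18: -0.1343
  t19: +1.0424
  t20: -0.1253
  t21: +1.1238
  t22: +0.7579
  t23: +0.3075
  t24: +0.7981
  t25: -0.0039
  t26: -0.0497
  t27: +4.1393
  t28: +0.6938
  t29: -0.7055
  t30: +0.6329
  t31: +0.5418
  t32: +1.1085
  t33: +0.0338
  t34: -0.2078
  t35: -0.5771
  t36: -0.1107
  t37: +2.0094
  t38: +3.8019
  t39: +0.7254
  t40: +0.2383
  t41: -0.2138
  t42: +1.0504
  t43: +1.1028
  t44: +0.4097
  t45: +3.8265
  t46: +0.4343
  t47: -0.0985
  t48: +6.9947
  t49: +0.0383
  t50: +0.9969
  t51: +1.6066
  t52: -0.4882
  t53: +1.3663
  t54: +0.2068
Σ = +58.5142 → |volume| = 58.51

Directed edges: 162 total, each appears once with its reverse present → watertight.


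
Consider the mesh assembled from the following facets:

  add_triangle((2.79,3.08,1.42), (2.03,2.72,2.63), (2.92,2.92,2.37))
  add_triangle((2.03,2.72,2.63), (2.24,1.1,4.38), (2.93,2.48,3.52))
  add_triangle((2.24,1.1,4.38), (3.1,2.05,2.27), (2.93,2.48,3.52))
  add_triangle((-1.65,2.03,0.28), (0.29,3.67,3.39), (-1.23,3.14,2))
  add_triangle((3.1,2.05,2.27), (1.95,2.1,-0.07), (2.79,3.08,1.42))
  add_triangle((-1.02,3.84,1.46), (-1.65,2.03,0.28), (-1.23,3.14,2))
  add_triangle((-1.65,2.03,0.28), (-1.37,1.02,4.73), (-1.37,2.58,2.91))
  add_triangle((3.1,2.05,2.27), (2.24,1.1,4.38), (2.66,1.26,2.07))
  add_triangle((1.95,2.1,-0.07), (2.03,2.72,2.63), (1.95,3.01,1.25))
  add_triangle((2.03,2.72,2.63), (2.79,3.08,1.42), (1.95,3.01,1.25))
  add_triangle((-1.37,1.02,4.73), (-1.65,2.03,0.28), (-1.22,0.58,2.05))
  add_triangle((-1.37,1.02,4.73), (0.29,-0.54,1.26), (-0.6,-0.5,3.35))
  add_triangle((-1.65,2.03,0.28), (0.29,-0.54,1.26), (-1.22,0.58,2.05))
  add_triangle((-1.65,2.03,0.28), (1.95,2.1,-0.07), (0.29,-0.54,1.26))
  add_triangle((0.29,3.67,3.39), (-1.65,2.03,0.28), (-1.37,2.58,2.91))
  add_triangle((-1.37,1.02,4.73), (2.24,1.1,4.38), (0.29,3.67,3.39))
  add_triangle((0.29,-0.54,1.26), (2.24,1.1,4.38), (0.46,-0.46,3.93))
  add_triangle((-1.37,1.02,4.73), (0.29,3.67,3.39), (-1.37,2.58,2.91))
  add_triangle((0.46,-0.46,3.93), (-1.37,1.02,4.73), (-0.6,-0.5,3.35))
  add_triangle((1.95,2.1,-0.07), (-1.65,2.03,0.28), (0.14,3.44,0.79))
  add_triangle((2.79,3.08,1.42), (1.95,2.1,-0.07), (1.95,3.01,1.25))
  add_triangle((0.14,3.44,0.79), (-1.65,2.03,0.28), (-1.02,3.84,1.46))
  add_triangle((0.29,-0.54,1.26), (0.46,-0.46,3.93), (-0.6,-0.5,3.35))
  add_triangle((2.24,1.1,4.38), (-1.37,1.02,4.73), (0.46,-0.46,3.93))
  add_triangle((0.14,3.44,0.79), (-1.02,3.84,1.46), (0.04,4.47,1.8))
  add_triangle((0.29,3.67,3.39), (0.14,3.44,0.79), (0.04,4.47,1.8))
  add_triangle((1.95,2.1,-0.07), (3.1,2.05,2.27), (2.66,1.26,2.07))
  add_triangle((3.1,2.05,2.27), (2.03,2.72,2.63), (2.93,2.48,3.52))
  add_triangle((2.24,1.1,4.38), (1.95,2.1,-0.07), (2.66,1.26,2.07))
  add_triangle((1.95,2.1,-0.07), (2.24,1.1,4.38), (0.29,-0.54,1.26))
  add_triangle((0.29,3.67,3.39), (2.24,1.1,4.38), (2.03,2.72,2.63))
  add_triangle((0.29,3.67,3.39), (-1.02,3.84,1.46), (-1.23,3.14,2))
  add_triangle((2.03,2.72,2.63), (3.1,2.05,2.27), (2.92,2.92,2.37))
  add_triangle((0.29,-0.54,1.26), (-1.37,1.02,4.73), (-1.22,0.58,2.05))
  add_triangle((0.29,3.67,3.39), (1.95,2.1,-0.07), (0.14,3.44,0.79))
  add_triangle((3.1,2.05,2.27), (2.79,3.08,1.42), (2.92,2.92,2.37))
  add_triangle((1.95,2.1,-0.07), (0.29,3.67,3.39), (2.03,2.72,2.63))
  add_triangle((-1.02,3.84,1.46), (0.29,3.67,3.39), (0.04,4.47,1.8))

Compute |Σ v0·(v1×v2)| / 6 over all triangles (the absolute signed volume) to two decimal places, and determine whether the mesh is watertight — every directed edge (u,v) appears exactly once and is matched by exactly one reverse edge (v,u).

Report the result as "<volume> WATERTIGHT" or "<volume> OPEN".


Per-triangle v0·(v1×v2)/6:
  t1: +0.4222
  t2: +0.9006
  t3: +1.0386
  t4: -0.4451
  t5: +0.6949
  t6: +0.6977
  t7: +1.5963
  t8: +0.6823
  t9: -0.5704
  t10: +0.5792
  t11: +0.8018
  t12: -0.3942
  t13: -0.2387
  t14: -1.6330
  t15: +2.1190
  t16: +7.9732
  t17: +0.5946
  t18: +3.1790
  t19: +1.1585
  t20: +0.7476
  t21: +0.4172
  t22: +0.6999
  t23: +0.2651
  t24: +3.8124
  t25: +0.4746
  t26: +0.2696
  t27: +0.3350
  t28: +0.6578
  t29: -1.4025
  t30: +0.6937
  t31: +3.5799
  t32: +1.1580
  t33: +0.4193
  t34: +0.3295
  t35: +2.7675
  t36: +0.4663
  t37: +2.3595
  t38: +1.4855
Σ = +38.6927 → |volume| = 38.69

Directed edges: 114 total, each appears once with its reverse present → watertight.

38.69 WATERTIGHT


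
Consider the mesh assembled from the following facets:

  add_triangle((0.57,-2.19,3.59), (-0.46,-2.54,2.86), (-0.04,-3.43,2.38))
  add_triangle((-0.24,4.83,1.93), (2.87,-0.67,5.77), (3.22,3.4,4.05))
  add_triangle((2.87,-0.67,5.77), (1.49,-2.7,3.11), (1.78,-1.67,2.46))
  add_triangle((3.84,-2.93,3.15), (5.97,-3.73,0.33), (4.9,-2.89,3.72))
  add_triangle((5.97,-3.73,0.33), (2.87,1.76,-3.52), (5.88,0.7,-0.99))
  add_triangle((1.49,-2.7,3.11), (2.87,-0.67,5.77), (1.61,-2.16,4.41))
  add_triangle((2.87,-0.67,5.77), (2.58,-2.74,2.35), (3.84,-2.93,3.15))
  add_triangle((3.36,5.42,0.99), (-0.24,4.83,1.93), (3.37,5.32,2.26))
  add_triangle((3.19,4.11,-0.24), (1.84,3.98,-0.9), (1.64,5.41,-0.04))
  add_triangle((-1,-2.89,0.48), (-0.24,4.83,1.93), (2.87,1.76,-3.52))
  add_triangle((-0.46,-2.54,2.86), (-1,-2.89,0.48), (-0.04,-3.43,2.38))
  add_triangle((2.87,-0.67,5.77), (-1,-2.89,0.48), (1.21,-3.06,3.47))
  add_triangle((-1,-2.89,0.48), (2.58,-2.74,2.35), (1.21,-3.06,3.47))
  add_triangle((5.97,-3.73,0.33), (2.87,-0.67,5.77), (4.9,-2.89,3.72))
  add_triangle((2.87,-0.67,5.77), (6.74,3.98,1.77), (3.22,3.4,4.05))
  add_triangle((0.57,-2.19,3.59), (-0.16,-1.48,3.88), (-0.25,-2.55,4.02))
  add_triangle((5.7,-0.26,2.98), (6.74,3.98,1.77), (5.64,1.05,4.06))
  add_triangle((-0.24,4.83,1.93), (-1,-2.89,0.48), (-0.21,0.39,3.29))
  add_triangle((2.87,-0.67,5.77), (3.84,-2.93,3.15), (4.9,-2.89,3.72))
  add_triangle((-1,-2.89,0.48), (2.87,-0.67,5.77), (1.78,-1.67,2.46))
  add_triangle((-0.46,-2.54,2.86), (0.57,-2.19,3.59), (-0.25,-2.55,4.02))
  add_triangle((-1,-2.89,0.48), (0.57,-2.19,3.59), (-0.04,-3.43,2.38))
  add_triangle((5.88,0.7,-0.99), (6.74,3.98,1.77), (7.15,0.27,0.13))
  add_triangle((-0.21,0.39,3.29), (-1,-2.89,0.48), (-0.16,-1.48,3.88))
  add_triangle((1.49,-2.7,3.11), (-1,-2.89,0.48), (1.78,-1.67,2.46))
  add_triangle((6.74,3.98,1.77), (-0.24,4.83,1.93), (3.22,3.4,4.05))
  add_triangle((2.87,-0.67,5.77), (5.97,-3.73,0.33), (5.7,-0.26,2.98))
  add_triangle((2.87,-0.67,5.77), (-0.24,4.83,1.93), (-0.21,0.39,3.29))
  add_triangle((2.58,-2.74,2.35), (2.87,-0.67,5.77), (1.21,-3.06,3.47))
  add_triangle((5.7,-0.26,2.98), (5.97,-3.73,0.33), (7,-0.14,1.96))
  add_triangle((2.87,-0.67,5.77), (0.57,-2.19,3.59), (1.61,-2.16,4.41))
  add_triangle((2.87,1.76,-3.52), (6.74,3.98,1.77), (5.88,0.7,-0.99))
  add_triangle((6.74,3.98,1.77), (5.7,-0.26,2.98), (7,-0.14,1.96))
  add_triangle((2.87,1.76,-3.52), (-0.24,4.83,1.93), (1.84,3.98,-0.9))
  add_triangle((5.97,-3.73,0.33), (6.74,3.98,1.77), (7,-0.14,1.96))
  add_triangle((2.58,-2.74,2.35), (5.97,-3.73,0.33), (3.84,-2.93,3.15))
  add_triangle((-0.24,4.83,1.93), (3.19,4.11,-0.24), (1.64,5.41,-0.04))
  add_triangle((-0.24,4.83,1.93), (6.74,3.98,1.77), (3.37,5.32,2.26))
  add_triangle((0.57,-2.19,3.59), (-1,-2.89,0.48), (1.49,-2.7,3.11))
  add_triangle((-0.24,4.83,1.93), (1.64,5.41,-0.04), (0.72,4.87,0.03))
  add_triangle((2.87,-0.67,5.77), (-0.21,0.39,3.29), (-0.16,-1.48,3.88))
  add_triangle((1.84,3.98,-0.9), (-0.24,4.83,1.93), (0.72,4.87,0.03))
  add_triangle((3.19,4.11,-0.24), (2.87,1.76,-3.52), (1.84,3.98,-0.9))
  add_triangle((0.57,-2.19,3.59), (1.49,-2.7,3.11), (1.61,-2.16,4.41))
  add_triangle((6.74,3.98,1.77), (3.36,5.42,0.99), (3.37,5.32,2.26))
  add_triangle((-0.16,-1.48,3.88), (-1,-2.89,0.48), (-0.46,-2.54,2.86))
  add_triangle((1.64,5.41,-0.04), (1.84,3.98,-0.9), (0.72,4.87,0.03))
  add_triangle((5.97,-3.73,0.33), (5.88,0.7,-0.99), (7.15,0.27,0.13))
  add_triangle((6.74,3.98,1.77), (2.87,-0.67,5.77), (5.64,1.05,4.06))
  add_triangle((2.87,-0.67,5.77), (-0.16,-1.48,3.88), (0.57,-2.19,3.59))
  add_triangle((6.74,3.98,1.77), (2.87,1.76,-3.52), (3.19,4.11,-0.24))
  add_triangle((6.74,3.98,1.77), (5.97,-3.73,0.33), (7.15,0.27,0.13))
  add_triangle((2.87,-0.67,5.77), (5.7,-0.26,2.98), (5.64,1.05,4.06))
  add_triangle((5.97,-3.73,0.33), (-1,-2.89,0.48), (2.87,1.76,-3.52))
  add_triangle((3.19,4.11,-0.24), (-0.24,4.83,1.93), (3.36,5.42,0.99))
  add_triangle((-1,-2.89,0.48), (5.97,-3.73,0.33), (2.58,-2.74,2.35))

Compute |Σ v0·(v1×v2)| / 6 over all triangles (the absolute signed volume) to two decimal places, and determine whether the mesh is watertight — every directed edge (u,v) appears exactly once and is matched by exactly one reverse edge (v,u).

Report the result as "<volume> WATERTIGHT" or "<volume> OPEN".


Per-triangle v0·(v1×v2)/6:
  t1: +0.8831
  t2: +10.3255
  t3: +1.3272
  t4: +2.3229
  t5: +11.3600
  t6: +1.2223
  t7: +1.9136
  t8: +3.8319
  t9: +1.4063
  t10: -0.0041
  t11: +0.9816
  t12: +1.7589
  t13: +2.9623
  t14: +2.8971
  t15: +16.9566
  t16: +0.5167
  t17: +6.7046
  t18: +2.6344
  t19: +2.1469
  t20: -3.1656
  t21: +0.3693
  t22: -0.6244
  t23: +5.8081
  t24: +1.1728
  t25: +0.4741
  t26: +14.5411
  t27: +15.4540
  t28: +8.0835
  t29: +4.8299
  t30: +6.0584
  t31: +0.9315
  t32: +13.4943
  t33: +6.6241
  t34: +0.9989
  t35: +6.9342
  t36: +2.1315
  t37: +3.1236
  t38: -0.2239
  t39: +2.0651
  t40: +1.2391
  t41: +3.3796
  t42: -1.2145
  t43: +3.6117
  t44: +0.7531
  t45: +4.9044
  t46: +0.3198
  t47: +0.5560
  t48: +5.0442
  t49: +5.9998
  t50: +2.3601
  t51: +10.6089
  t52: +8.7485
  t53: +5.8715
  t54: +10.9726
  t55: +2.2867
  t56: +7.1189
Σ = +233.7889 → |volume| = 233.79

Directed edges: 168 total; 6 unmatched, e.g. (-0.16,-1.48,3.88)→(-0.25,-2.55,4.02) → open.

233.79 OPEN


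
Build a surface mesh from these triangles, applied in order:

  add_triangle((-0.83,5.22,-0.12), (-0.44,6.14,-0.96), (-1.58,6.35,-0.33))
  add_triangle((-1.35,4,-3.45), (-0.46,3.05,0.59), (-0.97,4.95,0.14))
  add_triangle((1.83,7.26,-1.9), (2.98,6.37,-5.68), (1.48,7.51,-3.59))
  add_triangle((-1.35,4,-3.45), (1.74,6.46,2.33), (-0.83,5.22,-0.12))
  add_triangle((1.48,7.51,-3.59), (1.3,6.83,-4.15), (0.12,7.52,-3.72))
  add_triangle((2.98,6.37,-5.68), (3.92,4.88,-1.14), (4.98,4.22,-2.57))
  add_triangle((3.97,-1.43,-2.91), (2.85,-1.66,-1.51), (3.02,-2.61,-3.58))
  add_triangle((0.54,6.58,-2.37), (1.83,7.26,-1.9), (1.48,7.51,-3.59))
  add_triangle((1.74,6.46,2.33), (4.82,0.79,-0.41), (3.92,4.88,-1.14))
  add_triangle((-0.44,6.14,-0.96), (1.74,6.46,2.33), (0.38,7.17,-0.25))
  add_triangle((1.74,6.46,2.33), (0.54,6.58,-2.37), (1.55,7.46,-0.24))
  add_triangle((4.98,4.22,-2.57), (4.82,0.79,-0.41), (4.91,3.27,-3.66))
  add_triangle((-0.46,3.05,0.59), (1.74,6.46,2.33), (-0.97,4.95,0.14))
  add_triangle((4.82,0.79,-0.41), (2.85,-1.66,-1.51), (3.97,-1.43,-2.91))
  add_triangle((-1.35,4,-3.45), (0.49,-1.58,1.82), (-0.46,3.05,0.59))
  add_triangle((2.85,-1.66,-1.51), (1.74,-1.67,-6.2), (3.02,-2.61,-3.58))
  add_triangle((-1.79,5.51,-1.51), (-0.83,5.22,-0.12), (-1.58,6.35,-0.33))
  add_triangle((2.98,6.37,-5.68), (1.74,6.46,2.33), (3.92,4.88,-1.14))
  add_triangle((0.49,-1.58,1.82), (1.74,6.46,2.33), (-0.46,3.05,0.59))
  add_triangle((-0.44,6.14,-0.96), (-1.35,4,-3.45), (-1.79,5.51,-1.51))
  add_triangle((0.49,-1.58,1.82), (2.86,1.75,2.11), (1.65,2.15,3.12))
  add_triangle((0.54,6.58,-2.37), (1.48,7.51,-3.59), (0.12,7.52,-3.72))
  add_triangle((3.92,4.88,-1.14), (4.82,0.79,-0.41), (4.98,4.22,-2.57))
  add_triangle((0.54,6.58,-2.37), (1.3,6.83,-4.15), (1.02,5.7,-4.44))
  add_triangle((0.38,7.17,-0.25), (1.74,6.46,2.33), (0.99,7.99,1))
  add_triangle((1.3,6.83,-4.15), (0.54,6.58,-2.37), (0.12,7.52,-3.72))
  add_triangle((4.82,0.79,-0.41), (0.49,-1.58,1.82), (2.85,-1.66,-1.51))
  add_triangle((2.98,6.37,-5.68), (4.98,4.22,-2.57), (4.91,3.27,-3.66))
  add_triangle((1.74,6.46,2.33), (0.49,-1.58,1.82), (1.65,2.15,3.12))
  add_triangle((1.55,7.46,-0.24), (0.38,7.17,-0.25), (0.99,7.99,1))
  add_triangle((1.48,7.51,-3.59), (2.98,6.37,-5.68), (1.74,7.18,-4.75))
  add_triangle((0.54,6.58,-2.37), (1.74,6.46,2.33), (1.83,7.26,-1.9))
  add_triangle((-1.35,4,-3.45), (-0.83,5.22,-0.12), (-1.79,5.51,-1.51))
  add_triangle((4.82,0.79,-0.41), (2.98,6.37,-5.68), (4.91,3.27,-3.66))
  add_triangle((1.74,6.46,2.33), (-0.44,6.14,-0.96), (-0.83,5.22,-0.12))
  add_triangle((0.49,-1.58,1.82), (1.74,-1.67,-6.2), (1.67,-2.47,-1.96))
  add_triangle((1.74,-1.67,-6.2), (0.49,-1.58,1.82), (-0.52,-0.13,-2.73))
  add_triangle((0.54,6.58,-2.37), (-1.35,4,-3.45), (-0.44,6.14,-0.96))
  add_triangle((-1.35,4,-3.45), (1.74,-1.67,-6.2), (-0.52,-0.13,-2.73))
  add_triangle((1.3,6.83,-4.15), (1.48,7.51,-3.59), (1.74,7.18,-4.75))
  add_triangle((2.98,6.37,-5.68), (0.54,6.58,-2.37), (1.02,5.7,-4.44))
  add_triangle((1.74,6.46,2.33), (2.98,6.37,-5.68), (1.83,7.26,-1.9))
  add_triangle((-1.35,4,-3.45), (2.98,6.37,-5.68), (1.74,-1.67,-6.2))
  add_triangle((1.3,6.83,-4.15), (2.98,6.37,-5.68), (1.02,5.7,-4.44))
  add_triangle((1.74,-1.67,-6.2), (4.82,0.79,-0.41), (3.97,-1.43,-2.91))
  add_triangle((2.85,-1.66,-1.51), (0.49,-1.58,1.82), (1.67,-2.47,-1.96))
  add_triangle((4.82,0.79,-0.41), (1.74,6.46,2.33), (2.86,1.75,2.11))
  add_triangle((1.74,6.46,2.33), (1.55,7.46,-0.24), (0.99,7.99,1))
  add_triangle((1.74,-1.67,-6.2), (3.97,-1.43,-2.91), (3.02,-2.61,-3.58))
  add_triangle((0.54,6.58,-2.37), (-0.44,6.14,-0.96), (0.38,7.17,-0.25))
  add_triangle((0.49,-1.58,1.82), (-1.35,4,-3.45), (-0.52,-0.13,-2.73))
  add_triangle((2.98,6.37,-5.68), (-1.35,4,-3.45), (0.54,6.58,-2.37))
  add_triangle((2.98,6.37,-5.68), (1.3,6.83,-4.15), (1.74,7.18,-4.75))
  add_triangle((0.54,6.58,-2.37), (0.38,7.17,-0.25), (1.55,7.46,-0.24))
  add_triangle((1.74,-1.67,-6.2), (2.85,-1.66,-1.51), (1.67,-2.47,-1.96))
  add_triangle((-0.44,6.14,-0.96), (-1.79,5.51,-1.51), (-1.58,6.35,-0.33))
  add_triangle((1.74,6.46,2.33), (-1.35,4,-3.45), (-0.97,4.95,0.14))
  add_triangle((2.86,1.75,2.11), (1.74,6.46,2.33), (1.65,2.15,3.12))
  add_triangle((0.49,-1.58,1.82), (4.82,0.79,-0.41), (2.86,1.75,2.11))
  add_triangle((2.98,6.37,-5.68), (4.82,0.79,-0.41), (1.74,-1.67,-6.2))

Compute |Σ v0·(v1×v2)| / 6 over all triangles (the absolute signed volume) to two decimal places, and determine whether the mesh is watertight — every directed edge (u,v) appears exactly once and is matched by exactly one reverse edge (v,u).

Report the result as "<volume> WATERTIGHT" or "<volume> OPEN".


223.11 WATERTIGHT

Per-triangle v0·(v1×v2)/6:
  t1: +0.4922
  t2: -0.1694
  t3: +4.7070
  t4: -6.5447
  t5: +1.5016
  t6: +8.1749
  t7: +1.1559
  t8: +1.8750
  t9: +12.4363
  t10: +1.0914
  t11: -1.5426
  t12: +4.6150
  t13: +1.0053
  t14: +2.2768
  t15: +0.2664
  t16: -1.5161
  t17: -0.5401
  t18: +18.4321
  t19: +2.7947
  t20: +3.3270
  t21: +2.4977
  t22: +1.4405
  t23: +5.1012
  t24: +0.9123
  t25: -0.4055
  t26: -1.7416
  t27: +4.8719
  t28: +6.6558
  t29: +0.4444
  t30: +1.7506
  t31: +1.7726
  t32: +5.3544
  t33: -1.8106
  t34: -4.5729
  t35: +3.1277
  t36: +0.3874
  t37: +2.1254
  t38: +4.3833
  t39: +5.1011
  t40: +0.4359
  t41: -4.3820
  t42: +7.2283
  t43: +25.9837
  t44: +2.0987
  t45: +6.0756
  t46: +2.1402
  t47: +9.1227
  t48: +2.7362
  t49: +4.0168
  t50: +2.1284
  t51: +0.2538
  t52: +11.6458
  t53: -0.0102
  t54: +2.9581
  t55: +3.4186
  t56: +1.6929
  t57: +7.8331
  t58: +4.3245
  t59: +5.0549
  t60: +37.1181
Σ = +223.1085 → |volume| = 223.11

Directed edges: 180 total, each appears once with its reverse present → watertight.


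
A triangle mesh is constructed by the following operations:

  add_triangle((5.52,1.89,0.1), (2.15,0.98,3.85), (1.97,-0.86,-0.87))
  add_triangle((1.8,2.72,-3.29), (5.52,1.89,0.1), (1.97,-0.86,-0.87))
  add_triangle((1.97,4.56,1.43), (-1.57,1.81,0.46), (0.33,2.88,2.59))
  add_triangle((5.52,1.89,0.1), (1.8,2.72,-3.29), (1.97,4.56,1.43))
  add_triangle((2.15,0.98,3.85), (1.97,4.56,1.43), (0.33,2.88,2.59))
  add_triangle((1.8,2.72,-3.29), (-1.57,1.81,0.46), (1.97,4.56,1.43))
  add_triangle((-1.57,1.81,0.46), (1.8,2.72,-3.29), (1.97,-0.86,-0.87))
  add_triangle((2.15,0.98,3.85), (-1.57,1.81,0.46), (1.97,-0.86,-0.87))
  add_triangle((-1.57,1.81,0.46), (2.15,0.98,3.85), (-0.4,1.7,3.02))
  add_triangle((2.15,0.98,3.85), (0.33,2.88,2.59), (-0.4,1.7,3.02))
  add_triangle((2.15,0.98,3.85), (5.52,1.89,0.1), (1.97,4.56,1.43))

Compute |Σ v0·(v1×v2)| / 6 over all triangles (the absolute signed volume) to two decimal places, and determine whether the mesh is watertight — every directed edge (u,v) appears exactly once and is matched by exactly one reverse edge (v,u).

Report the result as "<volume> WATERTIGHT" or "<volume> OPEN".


Per-triangle v0·(v1×v2)/6:
  t1: +5.1771
  t2: +6.4436
  t3: +3.0900
  t4: +14.5757
  t5: +4.6750
  t6: +7.4566
  t7: -0.6527
  t8: -1.9192
  t9: -1.1748
  t10: +2.3061
  t11: +13.3104
Σ = +53.2876 → |volume| = 53.29

Directed edges: 33 total; 3 unmatched, e.g. (-1.57,1.81,0.46)→(0.33,2.88,2.59) → open.

53.29 OPEN
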